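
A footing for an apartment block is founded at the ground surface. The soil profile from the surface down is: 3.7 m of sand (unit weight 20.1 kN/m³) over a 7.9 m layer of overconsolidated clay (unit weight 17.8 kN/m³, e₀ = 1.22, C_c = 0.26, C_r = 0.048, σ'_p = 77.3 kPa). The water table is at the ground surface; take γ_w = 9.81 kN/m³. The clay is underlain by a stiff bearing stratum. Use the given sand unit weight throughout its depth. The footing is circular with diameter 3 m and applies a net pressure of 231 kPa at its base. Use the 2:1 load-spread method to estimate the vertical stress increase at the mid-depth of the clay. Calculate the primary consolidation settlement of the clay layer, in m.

S_c ≈ 0.0597 m

Mid-depth of clay below the ground surface: z = 3.7 + 7.9/2 = 7.65 m.
Total vertical stress at mid-clay: σ_v = 20.1×3.7 + 17.8×3.95 = 144.68 kPa.
Pore pressure: u = 9.81×(7.65 − 0) = 75.047 kPa.
Initial effective stress: σ'_0 = σ_v − u = 144.68 − 75.047 = 69.633 kPa.
Stress increase at mid-clay by the 2:1 spreading method:
Δσ ≈ qD²/(D+z)² = 231×3²/(3+7.65)² = 18.33 kPa
Final effective stress: σ'_f = 69.633 + 18.33 = 87.963 kPa.
σ'_f = 87.963 > σ'_p = 77.3 kPa, so the stress path crosses the preconsolidation pressure — recompression up to σ'_p, then virgin compression beyond:
S_c = H/(1+e₀)·[C_r·log₁₀(σ'_p/σ'_0) + C_c·log₁₀(σ'_f/σ'_p)]
    = 7.9/2.22 × [0.048×log₁₀(77.3/69.633) + 0.26×log₁₀(87.963/77.3)]
    = 3.5586 × [0.0021775 + 0.014591] = 0.05967 m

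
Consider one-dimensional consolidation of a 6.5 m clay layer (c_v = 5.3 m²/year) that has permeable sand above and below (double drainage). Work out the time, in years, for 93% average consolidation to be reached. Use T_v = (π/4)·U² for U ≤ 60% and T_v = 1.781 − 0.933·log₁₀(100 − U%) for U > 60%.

t ≈ 1.98 years

Drainage path length: H_d = H/2 = 3.25 m (double drainage).
U > 60%: T_v = 1.781 − 0.933·log₁₀(100 − 93) = 0.99252.
t = T_v·H_d²/c_v = 0.99252×3.25²/5.3 = 1.978 years.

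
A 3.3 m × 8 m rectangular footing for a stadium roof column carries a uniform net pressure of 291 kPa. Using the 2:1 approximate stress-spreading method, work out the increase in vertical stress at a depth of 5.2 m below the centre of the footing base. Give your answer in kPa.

By the 2:1 method the load spreads at 1 horizontal : 2 vertical, so at depth z the loaded area has grown by z in each plan dimension:
Δσ = qBL/((B+z)(L+z)) = 291×3.3×8/((3.3+5.2)(8+5.2)) = 68.471 kPa

Δσ_z ≈ 68.5 kPa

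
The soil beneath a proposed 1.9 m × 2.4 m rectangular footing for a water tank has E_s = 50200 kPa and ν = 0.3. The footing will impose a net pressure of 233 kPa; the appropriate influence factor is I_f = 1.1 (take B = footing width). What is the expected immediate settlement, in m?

Immediate (elastic) settlement: S_e = q·B·(1−ν²)/E_s · I_f.
S_e = 233 × 1.9 × (1 − 0.3²) / 50200 × 1.1
    = 233 × 1.9 × 0.91 / 50200 × 1.1
    = 0.008828 m

S_e ≈ 0.00883 m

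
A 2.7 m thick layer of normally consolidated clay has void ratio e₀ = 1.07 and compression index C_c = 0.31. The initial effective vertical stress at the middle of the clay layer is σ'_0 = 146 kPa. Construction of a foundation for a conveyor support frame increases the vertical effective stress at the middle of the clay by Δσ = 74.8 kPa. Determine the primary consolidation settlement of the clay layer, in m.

Final effective stress: σ'_f = σ'_0 + Δσ = 146 + 74.8 = 220.8 kPa.
Normally consolidated clay, so the full stress increment lies on the virgin compression line:
S_c = C_c·H/(1+e₀)·log₁₀(σ'_f/σ'_0) = 0.31×2.7/(1+1.07)×log₁₀(220.8/146)
    = 0.40435 × 0.17965 = 0.07264 m

S_c ≈ 0.0726 m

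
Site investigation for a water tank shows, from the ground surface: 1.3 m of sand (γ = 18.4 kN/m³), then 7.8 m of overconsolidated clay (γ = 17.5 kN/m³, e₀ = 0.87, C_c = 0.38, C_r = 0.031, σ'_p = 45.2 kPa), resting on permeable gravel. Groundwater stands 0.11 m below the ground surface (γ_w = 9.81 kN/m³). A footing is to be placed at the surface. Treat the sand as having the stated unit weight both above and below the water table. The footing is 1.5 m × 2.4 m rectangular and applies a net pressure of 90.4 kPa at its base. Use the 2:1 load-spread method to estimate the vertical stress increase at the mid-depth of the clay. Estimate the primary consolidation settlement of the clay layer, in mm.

S_c ≈ 54.1 mm

Mid-depth of clay below the ground surface: z = 1.3 + 7.8/2 = 5.2 m.
Total vertical stress at mid-clay: σ_v = 18.4×1.3 + 17.5×3.9 = 92.17 kPa.
Pore pressure: u = 9.81×(5.2 − 0.11) = 49.933 kPa.
Initial effective stress: σ'_0 = σ_v − u = 92.17 − 49.933 = 42.237 kPa.
Stress increase at mid-clay by the 2:1 spreading method:
Δσ = qBL/((B+z)(L+z)) = 90.4×1.5×2.4/((1.5+5.2)(2.4+5.2)) = 6.3912 kPa
Final effective stress: σ'_f = 42.237 + 6.3912 = 48.628 kPa.
σ'_f = 48.628 > σ'_p = 45.2 kPa, so the stress path crosses the preconsolidation pressure — recompression up to σ'_p, then virgin compression beyond:
S_c = H/(1+e₀)·[C_r·log₁₀(σ'_p/σ'_0) + C_c·log₁₀(σ'_f/σ'_p)]
    = 7.8/1.87 × [0.031×log₁₀(45.2/42.237) + 0.38×log₁₀(48.628/45.2)]
    = 4.1711 × [0.00091281 + 0.012064] = 0.05413 m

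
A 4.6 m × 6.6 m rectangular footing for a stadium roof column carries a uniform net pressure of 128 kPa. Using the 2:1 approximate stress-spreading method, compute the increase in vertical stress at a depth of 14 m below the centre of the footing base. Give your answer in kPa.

By the 2:1 method the load spreads at 1 horizontal : 2 vertical, so at depth z the loaded area has grown by z in each plan dimension:
Δσ = qBL/((B+z)(L+z)) = 128×4.6×6.6/((4.6+14)(6.6+14)) = 10.142 kPa

Δσ_z ≈ 10.1 kPa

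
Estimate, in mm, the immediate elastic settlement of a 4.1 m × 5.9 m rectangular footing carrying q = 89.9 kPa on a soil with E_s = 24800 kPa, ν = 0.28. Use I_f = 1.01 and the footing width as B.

Immediate (elastic) settlement: S_e = q·B·(1−ν²)/E_s · I_f.
S_e = 89.9 × 4.1 × (1 − 0.28²) / 24800 × 1.01
    = 89.9 × 4.1 × 0.9216 / 24800 × 1.01
    = 0.01383 m = 13.83 mm

S_e ≈ 13.8 mm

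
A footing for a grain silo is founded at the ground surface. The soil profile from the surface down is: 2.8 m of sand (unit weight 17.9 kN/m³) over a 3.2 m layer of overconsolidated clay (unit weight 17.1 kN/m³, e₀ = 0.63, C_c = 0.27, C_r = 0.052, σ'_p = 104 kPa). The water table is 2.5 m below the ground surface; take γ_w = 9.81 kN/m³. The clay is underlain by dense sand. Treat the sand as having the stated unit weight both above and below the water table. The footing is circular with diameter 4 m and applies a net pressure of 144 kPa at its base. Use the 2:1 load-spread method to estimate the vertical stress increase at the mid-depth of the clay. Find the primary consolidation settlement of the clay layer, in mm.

S_c ≈ 19.6 mm

Mid-depth of clay below the ground surface: z = 2.8 + 3.2/2 = 4.4 m.
Total vertical stress at mid-clay: σ_v = 17.9×2.8 + 17.1×1.6 = 77.48 kPa.
Pore pressure: u = 9.81×(4.4 − 2.5) = 18.639 kPa.
Initial effective stress: σ'_0 = σ_v − u = 77.48 − 18.639 = 58.841 kPa.
Stress increase at mid-clay by the 2:1 spreading method:
Δσ ≈ qD²/(D+z)² = 144×4²/(4+4.4)² = 32.653 kPa
Final effective stress: σ'_f = 58.841 + 32.653 = 91.494 kPa.
σ'_f = 91.494 ≤ σ'_p = 104 kPa, so the clay remains overconsolidated and only the recompression index applies:
S_c = C_r·H/(1+e₀)·log₁₀(σ'_f/σ'_0) = 0.052×3.2/1.63×log₁₀(91.494/58.841)
    = 0.10209 × 0.19171 = 0.01957 m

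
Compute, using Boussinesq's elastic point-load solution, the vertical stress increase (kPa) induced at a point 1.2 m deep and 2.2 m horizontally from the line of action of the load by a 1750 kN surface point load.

Boussinesq vertical stress below a point load on an elastic half-space:
Δσ_z = 3P/(2πz²) · [1 + (r/z)²]^(−5/2)
r/z = 2.2/1.2 = 1.8333; [1+(r/z)²]^(−5/2) = 0.025177.
Δσ_z = 3×1750/(2π×1.2²) × 0.025177 = 580.25 × 0.025177 = 14.61 kPa

Δσ_z ≈ 14.6 kPa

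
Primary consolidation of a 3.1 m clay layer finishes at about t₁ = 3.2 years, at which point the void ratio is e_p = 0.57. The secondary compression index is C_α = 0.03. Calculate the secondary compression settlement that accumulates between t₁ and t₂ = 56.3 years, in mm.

Secondary compression: S_s = C_α·H/(1+e_p)·log₁₀(t₂/t₁)
S_s = 0.03×3.1/(1+0.57)×log₁₀(56.3/3.2)
    = 0.05924 × 1.245 = 0.07377 m

S_s ≈ 73.8 mm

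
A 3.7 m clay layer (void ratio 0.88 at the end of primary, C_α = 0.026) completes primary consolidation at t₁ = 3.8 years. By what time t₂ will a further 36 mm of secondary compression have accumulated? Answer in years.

t₂ ≈ 19.2 years

S_s = C_α·H/(1+e_p)·log₁₀(t₂/t₁) ⇒ log₁₀(t₂/t₁) = S_s·(1+e_p)/(C_α·H).
log₁₀(t₂/t₁) = 0.036 × (1+0.88) / (0.026×3.7) = 0.7035
t₂ = t₁ × 10^0.7035 = 3.8 × 5.053 = 19.2 years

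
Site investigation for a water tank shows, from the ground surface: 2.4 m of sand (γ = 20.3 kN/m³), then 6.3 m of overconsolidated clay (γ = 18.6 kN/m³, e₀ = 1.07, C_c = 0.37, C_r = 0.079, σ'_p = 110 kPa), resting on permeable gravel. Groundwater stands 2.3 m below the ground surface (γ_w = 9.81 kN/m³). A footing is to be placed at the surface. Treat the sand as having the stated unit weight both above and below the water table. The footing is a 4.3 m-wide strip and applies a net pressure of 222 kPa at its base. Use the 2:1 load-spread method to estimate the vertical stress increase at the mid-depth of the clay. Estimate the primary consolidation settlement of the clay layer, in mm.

S_c ≈ 259 mm

Mid-depth of clay below the ground surface: z = 2.4 + 6.3/2 = 5.55 m.
Total vertical stress at mid-clay: σ_v = 20.3×2.4 + 18.6×3.15 = 107.31 kPa.
Pore pressure: u = 9.81×(5.55 − 2.3) = 31.883 kPa.
Initial effective stress: σ'_0 = σ_v − u = 107.31 − 31.883 = 75.427 kPa.
Stress increase at mid-clay by the 2:1 spreading method:
Δσ = qB/(B+z) = 222×4.3/(4.3+5.55) = 96.914 kPa
Final effective stress: σ'_f = 75.427 + 96.914 = 172.34 kPa.
σ'_f = 172.34 > σ'_p = 110 kPa, so the stress path crosses the preconsolidation pressure — recompression up to σ'_p, then virgin compression beyond:
S_c = H/(1+e₀)·[C_r·log₁₀(σ'_p/σ'_0) + C_c·log₁₀(σ'_f/σ'_p)]
    = 6.3/2.07 × [0.079×log₁₀(110/75.427) + 0.37×log₁₀(172.34/110)]
    = 3.0435 × [0.012945 + 0.072148] = 0.259 m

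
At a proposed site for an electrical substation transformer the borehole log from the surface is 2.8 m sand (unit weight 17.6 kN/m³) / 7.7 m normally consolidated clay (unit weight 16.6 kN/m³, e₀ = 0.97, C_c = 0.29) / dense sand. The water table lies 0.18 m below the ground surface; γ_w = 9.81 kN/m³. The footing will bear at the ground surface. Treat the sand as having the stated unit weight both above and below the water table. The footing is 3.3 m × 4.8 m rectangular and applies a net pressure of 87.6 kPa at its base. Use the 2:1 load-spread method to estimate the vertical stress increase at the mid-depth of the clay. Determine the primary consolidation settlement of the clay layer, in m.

S_c ≈ 0.108 m

Mid-depth of clay below the ground surface: z = 2.8 + 7.7/2 = 6.65 m.
Total vertical stress at mid-clay: σ_v = 17.6×2.8 + 16.6×3.85 = 113.19 kPa.
Pore pressure: u = 9.81×(6.65 − 0.18) = 63.471 kPa.
Initial effective stress: σ'_0 = σ_v − u = 113.19 − 63.471 = 49.719 kPa.
Stress increase at mid-clay by the 2:1 spreading method:
Δσ = qBL/((B+z)(L+z)) = 87.6×3.3×4.8/((3.3+6.65)(4.8+6.65)) = 12.18 kPa
Final effective stress: σ'_f = σ'_0 + Δσ = 49.719 + 12.18 = 61.899 kPa.
Normally consolidated clay, so the full stress increment lies on the virgin compression line:
S_c = C_c·H/(1+e₀)·log₁₀(σ'_f/σ'_0) = 0.29×7.7/(1+0.97)×log₁₀(61.899/49.719)
    = 1.1335 × 0.095161 = 0.1079 m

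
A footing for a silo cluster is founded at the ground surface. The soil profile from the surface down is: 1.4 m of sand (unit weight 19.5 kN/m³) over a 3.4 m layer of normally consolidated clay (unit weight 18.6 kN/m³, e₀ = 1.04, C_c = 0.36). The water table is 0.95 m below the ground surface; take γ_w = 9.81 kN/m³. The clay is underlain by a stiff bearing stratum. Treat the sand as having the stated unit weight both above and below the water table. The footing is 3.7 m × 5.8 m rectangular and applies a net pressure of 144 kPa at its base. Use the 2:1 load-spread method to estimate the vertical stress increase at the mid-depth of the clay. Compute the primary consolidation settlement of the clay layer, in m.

Mid-depth of clay below the ground surface: z = 1.4 + 3.4/2 = 3.1 m.
Total vertical stress at mid-clay: σ_v = 19.5×1.4 + 18.6×1.7 = 58.92 kPa.
Pore pressure: u = 9.81×(3.1 − 0.95) = 21.091 kPa.
Initial effective stress: σ'_0 = σ_v − u = 58.92 − 21.091 = 37.829 kPa.
Stress increase at mid-clay by the 2:1 spreading method:
Δσ = qBL/((B+z)(L+z)) = 144×3.7×5.8/((3.7+3.1)(5.8+3.1)) = 51.061 kPa
Final effective stress: σ'_f = σ'_0 + Δσ = 37.829 + 51.061 = 88.89 kPa.
Normally consolidated clay, so the full stress increment lies on the virgin compression line:
S_c = C_c·H/(1+e₀)·log₁₀(σ'_f/σ'_0) = 0.36×3.4/(1+1.04)×log₁₀(88.89/37.829)
    = 0.6 × 0.37103 = 0.2226 m

S_c ≈ 0.223 m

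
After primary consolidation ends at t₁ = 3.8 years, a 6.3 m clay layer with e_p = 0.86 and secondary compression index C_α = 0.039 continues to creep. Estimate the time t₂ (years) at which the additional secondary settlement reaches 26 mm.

t₂ ≈ 5.98 years

S_s = C_α·H/(1+e_p)·log₁₀(t₂/t₁) ⇒ log₁₀(t₂/t₁) = S_s·(1+e_p)/(C_α·H).
log₁₀(t₂/t₁) = 0.026 × (1+0.86) / (0.039×6.3) = 0.1968
t₂ = t₁ × 10^0.1968 = 3.8 × 1.573 = 5.979 years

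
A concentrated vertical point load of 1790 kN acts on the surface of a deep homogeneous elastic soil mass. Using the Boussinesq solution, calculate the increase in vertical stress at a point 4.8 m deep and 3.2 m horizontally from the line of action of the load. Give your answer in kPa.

Δσ_z ≈ 14.8 kPa

Boussinesq vertical stress below a point load on an elastic half-space:
Δσ_z = 3P/(2πz²) · [1 + (r/z)²]^(−5/2)
r/z = 3.2/4.8 = 0.66667; [1+(r/z)²]^(−5/2) = 0.39879.
Δσ_z = 3×1790/(2π×4.8²) × 0.39879 = 37.095 × 0.39879 = 14.79 kPa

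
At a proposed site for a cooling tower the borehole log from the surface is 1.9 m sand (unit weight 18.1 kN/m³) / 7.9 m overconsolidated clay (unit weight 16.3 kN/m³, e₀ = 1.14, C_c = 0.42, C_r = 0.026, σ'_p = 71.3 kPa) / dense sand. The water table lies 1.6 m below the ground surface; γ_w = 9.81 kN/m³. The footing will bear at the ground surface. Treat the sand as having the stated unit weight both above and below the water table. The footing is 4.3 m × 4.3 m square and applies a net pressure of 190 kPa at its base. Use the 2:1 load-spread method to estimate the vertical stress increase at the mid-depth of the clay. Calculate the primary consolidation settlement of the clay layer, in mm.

Mid-depth of clay below the ground surface: z = 1.9 + 7.9/2 = 5.85 m.
Total vertical stress at mid-clay: σ_v = 18.1×1.9 + 16.3×3.95 = 98.775 kPa.
Pore pressure: u = 9.81×(5.85 − 1.6) = 41.693 kPa.
Initial effective stress: σ'_0 = σ_v − u = 98.775 − 41.693 = 57.082 kPa.
Stress increase at mid-clay by the 2:1 spreading method:
Δσ = qBL/((B+z)(L+z)) = 190×4.3×4.3/((4.3+5.85)(4.3+5.85)) = 34.1 kPa
Final effective stress: σ'_f = 57.082 + 34.1 = 91.182 kPa.
σ'_f = 91.182 > σ'_p = 71.3 kPa, so the stress path crosses the preconsolidation pressure — recompression up to σ'_p, then virgin compression beyond:
S_c = H/(1+e₀)·[C_r·log₁₀(σ'_p/σ'_0) + C_c·log₁₀(σ'_f/σ'_p)]
    = 7.9/2.14 × [0.026×log₁₀(71.3/57.082) + 0.42×log₁₀(91.182/71.3)]
    = 3.6916 × [0.0025113 + 0.044864] = 0.1749 m

S_c ≈ 175 mm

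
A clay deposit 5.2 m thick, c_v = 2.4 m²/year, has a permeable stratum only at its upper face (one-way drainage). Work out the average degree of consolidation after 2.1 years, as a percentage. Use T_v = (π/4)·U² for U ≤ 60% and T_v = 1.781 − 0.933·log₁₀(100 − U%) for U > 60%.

Drainage path length: H_d = H = 5.2 m (single drainage).
T_v = c_v·t/H_d² = 2.4×2.1/5.2² = 0.18639.
T_v = 0.18639 corresponds to the U ≤ 60% branch:
U = √(4T_v/π) = 0.4872

U ≈ 48.7 %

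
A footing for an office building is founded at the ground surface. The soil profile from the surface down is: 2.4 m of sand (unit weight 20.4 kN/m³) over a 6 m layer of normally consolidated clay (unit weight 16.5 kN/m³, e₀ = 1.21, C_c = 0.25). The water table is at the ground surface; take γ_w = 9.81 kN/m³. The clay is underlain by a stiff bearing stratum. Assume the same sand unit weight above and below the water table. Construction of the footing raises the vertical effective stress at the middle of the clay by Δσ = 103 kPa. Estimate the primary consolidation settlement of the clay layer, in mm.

S_c ≈ 349 mm

Mid-depth of clay below the ground surface: z = 2.4 + 6/2 = 5.4 m.
Total vertical stress at mid-clay: σ_v = 20.4×2.4 + 16.5×3 = 98.46 kPa.
Pore pressure: u = 9.81×(5.4 − 0) = 52.974 kPa.
Initial effective stress: σ'_0 = σ_v − u = 98.46 − 52.974 = 45.486 kPa.
Final effective stress: σ'_f = σ'_0 + Δσ = 45.486 + 103 = 148.49 kPa.
Normally consolidated clay, so the full stress increment lies on the virgin compression line:
S_c = C_c·H/(1+e₀)·log₁₀(σ'_f/σ'_0) = 0.25×6/(1+1.21)×log₁₀(148.49/45.486)
    = 0.67873 × 0.51382 = 0.3487 m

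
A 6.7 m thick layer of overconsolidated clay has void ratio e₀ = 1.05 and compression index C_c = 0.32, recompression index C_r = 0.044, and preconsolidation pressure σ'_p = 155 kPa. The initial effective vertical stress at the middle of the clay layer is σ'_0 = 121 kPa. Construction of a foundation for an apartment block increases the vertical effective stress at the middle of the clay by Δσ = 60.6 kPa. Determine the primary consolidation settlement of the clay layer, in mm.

S_c ≈ 87.4 mm

Final effective stress: σ'_f = 121 + 60.6 = 181.6 kPa.
σ'_f = 181.6 > σ'_p = 155 kPa, so the stress path crosses the preconsolidation pressure — recompression up to σ'_p, then virgin compression beyond:
S_c = H/(1+e₀)·[C_r·log₁₀(σ'_p/σ'_0) + C_c·log₁₀(σ'_f/σ'_p)]
    = 6.7/2.05 × [0.044×log₁₀(155/121) + 0.32×log₁₀(181.6/155)]
    = 3.2683 × [0.004732 + 0.022011] = 0.0874 m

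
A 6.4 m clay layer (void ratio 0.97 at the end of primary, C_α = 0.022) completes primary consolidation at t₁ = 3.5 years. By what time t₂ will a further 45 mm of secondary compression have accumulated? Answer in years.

S_s = C_α·H/(1+e_p)·log₁₀(t₂/t₁) ⇒ log₁₀(t₂/t₁) = S_s·(1+e_p)/(C_α·H).
log₁₀(t₂/t₁) = 0.045 × (1+0.97) / (0.022×6.4) = 0.6296
t₂ = t₁ × 10^0.6296 = 3.5 × 4.262 = 14.92 years

t₂ ≈ 14.9 years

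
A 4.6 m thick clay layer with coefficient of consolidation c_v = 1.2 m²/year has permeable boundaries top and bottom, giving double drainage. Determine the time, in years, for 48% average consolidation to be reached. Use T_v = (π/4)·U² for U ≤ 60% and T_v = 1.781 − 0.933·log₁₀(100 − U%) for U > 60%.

t ≈ 0.798 years

Drainage path length: H_d = H/2 = 2.3 m (double drainage).
U ≤ 60%: T_v = (π/4)·U² = (π/4)×0.48² = 0.18096.
t = T_v·H_d²/c_v = 0.18096×2.3²/1.2 = 0.7977 years.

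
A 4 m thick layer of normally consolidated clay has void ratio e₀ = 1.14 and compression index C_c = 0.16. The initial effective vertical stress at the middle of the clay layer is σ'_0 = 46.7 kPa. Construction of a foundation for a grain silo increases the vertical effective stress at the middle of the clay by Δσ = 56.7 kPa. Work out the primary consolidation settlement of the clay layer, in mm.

S_c ≈ 103 mm

Final effective stress: σ'_f = σ'_0 + Δσ = 46.7 + 56.7 = 103.4 kPa.
Normally consolidated clay, so the full stress increment lies on the virgin compression line:
S_c = C_c·H/(1+e₀)·log₁₀(σ'_f/σ'_0) = 0.16×4/(1+1.14)×log₁₀(103.4/46.7)
    = 0.29907 × 0.3452 = 0.1032 m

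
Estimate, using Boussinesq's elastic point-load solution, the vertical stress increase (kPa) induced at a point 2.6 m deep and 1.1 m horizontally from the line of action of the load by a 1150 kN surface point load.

Δσ_z ≈ 53.8 kPa

Boussinesq vertical stress below a point load on an elastic half-space:
Δσ_z = 3P/(2πz²) · [1 + (r/z)²]^(−5/2)
r/z = 1.1/2.6 = 0.42308; [1+(r/z)²]^(−5/2) = 0.66255.
Δσ_z = 3×1150/(2π×2.6²) × 0.66255 = 81.226 × 0.66255 = 53.82 kPa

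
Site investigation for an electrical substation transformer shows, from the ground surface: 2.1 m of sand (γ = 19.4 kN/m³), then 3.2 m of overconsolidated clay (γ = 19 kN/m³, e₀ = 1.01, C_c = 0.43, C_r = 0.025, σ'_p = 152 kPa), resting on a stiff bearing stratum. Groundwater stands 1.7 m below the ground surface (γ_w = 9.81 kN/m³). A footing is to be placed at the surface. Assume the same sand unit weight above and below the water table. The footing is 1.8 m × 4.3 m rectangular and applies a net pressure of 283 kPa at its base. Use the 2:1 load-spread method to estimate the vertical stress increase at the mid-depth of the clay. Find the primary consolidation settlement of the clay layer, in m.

Mid-depth of clay below the ground surface: z = 2.1 + 3.2/2 = 3.7 m.
Total vertical stress at mid-clay: σ_v = 19.4×2.1 + 19×1.6 = 71.14 kPa.
Pore pressure: u = 9.81×(3.7 − 1.7) = 19.62 kPa.
Initial effective stress: σ'_0 = σ_v − u = 71.14 − 19.62 = 51.52 kPa.
Stress increase at mid-clay by the 2:1 spreading method:
Δσ = qBL/((B+z)(L+z)) = 283×1.8×4.3/((1.8+3.7)(4.3+3.7)) = 49.782 kPa
Final effective stress: σ'_f = 51.52 + 49.782 = 101.3 kPa.
σ'_f = 101.3 ≤ σ'_p = 152 kPa, so the clay remains overconsolidated and only the recompression index applies:
S_c = C_r·H/(1+e₀)·log₁₀(σ'_f/σ'_0) = 0.025×3.2/2.01×log₁₀(101.3/51.52)
    = 0.0398 × 0.29363 = 0.01169 m

S_c ≈ 0.0117 m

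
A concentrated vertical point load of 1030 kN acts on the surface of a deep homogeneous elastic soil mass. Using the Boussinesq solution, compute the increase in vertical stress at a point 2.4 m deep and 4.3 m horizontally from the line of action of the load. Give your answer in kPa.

Δσ_z ≈ 2.35 kPa

Boussinesq vertical stress below a point load on an elastic half-space:
Δσ_z = 3P/(2πz²) · [1 + (r/z)²]^(−5/2)
r/z = 4.3/2.4 = 1.7917; [1+(r/z)²]^(−5/2) = 0.027496.
Δσ_z = 3×1030/(2π×2.4²) × 0.027496 = 85.38 × 0.027496 = 2.348 kPa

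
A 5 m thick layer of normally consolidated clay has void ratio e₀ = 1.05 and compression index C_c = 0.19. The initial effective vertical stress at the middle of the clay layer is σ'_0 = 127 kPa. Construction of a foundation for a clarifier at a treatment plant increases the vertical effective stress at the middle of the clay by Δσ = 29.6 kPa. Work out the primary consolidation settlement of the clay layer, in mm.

S_c ≈ 42.2 mm

Final effective stress: σ'_f = σ'_0 + Δσ = 127 + 29.6 = 156.6 kPa.
Normally consolidated clay, so the full stress increment lies on the virgin compression line:
S_c = C_c·H/(1+e₀)·log₁₀(σ'_f/σ'_0) = 0.19×5/(1+1.05)×log₁₀(156.6/127)
    = 0.46341 × 0.090988 = 0.04216 m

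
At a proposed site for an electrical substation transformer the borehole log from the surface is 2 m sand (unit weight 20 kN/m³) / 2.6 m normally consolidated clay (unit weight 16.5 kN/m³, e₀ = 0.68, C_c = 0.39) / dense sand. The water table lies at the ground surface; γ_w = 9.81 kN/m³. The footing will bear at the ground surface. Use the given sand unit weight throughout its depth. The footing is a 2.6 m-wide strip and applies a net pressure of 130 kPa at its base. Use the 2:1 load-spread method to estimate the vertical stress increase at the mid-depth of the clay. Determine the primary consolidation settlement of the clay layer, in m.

S_c ≈ 0.285 m

Mid-depth of clay below the ground surface: z = 2 + 2.6/2 = 3.3 m.
Total vertical stress at mid-clay: σ_v = 20×2 + 16.5×1.3 = 61.45 kPa.
Pore pressure: u = 9.81×(3.3 − 0) = 32.373 kPa.
Initial effective stress: σ'_0 = σ_v − u = 61.45 − 32.373 = 29.077 kPa.
Stress increase at mid-clay by the 2:1 spreading method:
Δσ = qB/(B+z) = 130×2.6/(2.6+3.3) = 57.288 kPa
Final effective stress: σ'_f = σ'_0 + Δσ = 29.077 + 57.288 = 86.365 kPa.
Normally consolidated clay, so the full stress increment lies on the virgin compression line:
S_c = C_c·H/(1+e₀)·log₁₀(σ'_f/σ'_0) = 0.39×2.6/(1+0.68)×log₁₀(86.365/29.077)
    = 0.60357 × 0.47279 = 0.2854 m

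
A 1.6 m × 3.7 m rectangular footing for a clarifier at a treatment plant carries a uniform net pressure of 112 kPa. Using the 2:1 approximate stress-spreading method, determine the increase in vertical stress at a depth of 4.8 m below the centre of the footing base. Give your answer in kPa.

Δσ_z ≈ 12.2 kPa

By the 2:1 method the load spreads at 1 horizontal : 2 vertical, so at depth z the loaded area has grown by z in each plan dimension:
Δσ = qBL/((B+z)(L+z)) = 112×1.6×3.7/((1.6+4.8)(3.7+4.8)) = 12.188 kPa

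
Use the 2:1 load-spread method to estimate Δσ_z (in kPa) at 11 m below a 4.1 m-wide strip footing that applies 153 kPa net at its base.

Δσ_z ≈ 41.5 kPa

By the 2:1 method the load spreads at 1 horizontal : 2 vertical, so at depth z the loaded area has grown by z in each plan dimension:
Δσ = qB/(B+z) = 153×4.1/(4.1+11) = 41.543 kPa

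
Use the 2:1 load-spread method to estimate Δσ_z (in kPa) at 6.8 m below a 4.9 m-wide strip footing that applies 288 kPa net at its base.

By the 2:1 method the load spreads at 1 horizontal : 2 vertical, so at depth z the loaded area has grown by z in each plan dimension:
Δσ = qB/(B+z) = 288×4.9/(4.9+6.8) = 120.62 kPa

Δσ_z ≈ 121 kPa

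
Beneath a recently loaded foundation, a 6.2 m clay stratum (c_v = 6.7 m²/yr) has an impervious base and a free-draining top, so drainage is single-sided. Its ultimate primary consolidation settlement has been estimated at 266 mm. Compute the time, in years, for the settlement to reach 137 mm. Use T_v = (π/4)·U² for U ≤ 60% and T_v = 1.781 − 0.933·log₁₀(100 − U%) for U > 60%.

t ≈ 1.2 years

Drainage path length: H_d = H = 6.2 m (single drainage).
U = S(t)/S_ult = 137/266 = 0.515.
U ≤ 60%: T_v = (π/4)·U² = (π/4)×0.51504² = 0.20834.
t = T_v·H_d²/c_v = 0.20834×6.2²/6.7 = 1.195 years.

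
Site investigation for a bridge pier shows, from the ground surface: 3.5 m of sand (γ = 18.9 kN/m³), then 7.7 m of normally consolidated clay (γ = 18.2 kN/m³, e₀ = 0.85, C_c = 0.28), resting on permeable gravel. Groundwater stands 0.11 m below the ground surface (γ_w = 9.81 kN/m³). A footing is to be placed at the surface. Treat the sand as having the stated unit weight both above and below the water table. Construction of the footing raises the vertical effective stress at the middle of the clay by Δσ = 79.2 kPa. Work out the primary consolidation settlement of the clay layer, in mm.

Mid-depth of clay below the ground surface: z = 3.5 + 7.7/2 = 7.35 m.
Total vertical stress at mid-clay: σ_v = 18.9×3.5 + 18.2×3.85 = 136.22 kPa.
Pore pressure: u = 9.81×(7.35 − 0.11) = 71.024 kPa.
Initial effective stress: σ'_0 = σ_v − u = 136.22 − 71.024 = 65.196 kPa.
Final effective stress: σ'_f = σ'_0 + Δσ = 65.196 + 79.2 = 144.4 kPa.
Normally consolidated clay, so the full stress increment lies on the virgin compression line:
S_c = C_c·H/(1+e₀)·log₁₀(σ'_f/σ'_0) = 0.28×7.7/(1+0.85)×log₁₀(144.4/65.196)
    = 1.1654 × 0.34535 = 0.4025 m

S_c ≈ 402 mm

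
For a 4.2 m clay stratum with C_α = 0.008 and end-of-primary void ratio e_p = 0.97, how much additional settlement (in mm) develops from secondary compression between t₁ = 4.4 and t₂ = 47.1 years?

Secondary compression: S_s = C_α·H/(1+e_p)·log₁₀(t₂/t₁)
S_s = 0.008×4.2/(1+0.97)×log₁₀(47.1/4.4)
    = 0.01706 × 1.03 = 0.01756 m

S_s ≈ 17.6 mm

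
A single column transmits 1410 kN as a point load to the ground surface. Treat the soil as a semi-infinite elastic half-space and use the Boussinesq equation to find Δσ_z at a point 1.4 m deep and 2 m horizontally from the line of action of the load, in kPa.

Boussinesq vertical stress below a point load on an elastic half-space:
Δσ_z = 3P/(2πz²) · [1 + (r/z)²]^(−5/2)
r/z = 2/1.4 = 1.4286; [1+(r/z)²]^(−5/2) = 0.062019.
Δσ_z = 3×1410/(2π×1.4²) × 0.062019 = 343.48 × 0.062019 = 21.3 kPa

Δσ_z ≈ 21.3 kPa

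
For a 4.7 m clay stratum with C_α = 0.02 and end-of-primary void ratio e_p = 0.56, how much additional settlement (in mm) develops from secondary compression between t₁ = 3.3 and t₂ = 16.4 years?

Secondary compression: S_s = C_α·H/(1+e_p)·log₁₀(t₂/t₁)
S_s = 0.02×4.7/(1+0.56)×log₁₀(16.4/3.3)
    = 0.06026 × 0.6963 = 0.04196 m

S_s ≈ 42 mm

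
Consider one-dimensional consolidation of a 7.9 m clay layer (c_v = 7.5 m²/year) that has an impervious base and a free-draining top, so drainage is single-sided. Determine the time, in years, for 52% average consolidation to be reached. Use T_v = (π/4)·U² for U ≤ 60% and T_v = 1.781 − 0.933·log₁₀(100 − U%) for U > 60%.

Drainage path length: H_d = H = 7.9 m (single drainage).
U ≤ 60%: T_v = (π/4)·U² = (π/4)×0.52² = 0.21237.
t = T_v·H_d²/c_v = 0.21237×7.9²/7.5 = 1.767 years.

t ≈ 1.77 years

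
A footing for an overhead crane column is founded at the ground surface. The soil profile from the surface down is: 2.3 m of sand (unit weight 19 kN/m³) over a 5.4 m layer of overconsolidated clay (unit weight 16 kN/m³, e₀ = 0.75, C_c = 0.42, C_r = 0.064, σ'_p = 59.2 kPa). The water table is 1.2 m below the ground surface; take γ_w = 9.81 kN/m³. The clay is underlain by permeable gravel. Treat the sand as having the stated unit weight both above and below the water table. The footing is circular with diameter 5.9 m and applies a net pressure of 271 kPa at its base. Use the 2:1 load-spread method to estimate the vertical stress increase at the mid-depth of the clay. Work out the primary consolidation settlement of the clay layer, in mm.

Mid-depth of clay below the ground surface: z = 2.3 + 5.4/2 = 5 m.
Total vertical stress at mid-clay: σ_v = 19×2.3 + 16×2.7 = 86.9 kPa.
Pore pressure: u = 9.81×(5 − 1.2) = 37.278 kPa.
Initial effective stress: σ'_0 = σ_v − u = 86.9 − 37.278 = 49.622 kPa.
Stress increase at mid-clay by the 2:1 spreading method:
Δσ ≈ qD²/(D+z)² = 271×5.9²/(5.9+5)² = 79.4 kPa
Final effective stress: σ'_f = 49.622 + 79.4 = 129.02 kPa.
σ'_f = 129.02 > σ'_p = 59.2 kPa, so the stress path crosses the preconsolidation pressure — recompression up to σ'_p, then virgin compression beyond:
S_c = H/(1+e₀)·[C_r·log₁₀(σ'_p/σ'_0) + C_c·log₁₀(σ'_f/σ'_p)]
    = 5.4/1.75 × [0.064×log₁₀(59.2/49.622) + 0.42×log₁₀(129.02/59.2)]
    = 3.0857 × [0.0049054 + 0.1421] = 0.4536 m

S_c ≈ 454 mm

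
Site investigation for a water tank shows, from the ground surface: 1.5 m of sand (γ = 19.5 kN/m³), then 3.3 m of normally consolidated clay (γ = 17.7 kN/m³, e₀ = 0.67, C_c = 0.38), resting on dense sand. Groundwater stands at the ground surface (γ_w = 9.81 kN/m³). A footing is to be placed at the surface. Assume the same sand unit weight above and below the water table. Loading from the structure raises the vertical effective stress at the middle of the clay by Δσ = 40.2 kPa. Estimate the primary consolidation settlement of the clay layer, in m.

Mid-depth of clay below the ground surface: z = 1.5 + 3.3/2 = 3.15 m.
Total vertical stress at mid-clay: σ_v = 19.5×1.5 + 17.7×1.65 = 58.455 kPa.
Pore pressure: u = 9.81×(3.15 − 0) = 30.902 kPa.
Initial effective stress: σ'_0 = σ_v − u = 58.455 − 30.902 = 27.553 kPa.
Final effective stress: σ'_f = σ'_0 + Δσ = 27.553 + 40.2 = 67.753 kPa.
Normally consolidated clay, so the full stress increment lies on the virgin compression line:
S_c = C_c·H/(1+e₀)·log₁₀(σ'_f/σ'_0) = 0.38×3.3/(1+0.67)×log₁₀(67.753/27.553)
    = 0.7509 × 0.39076 = 0.2934 m

S_c ≈ 0.293 m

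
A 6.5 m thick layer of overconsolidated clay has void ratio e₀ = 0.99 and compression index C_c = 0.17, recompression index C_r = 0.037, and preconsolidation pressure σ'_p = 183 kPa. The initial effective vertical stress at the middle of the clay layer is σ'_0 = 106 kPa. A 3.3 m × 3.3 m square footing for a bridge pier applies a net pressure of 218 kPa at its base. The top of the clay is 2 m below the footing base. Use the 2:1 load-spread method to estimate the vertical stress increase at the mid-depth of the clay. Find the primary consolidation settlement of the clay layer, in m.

S_c ≈ 0.014 m

Mid-depth of clay below the footing base: z = 2 + 6.5/2 = 5.25 m.
Stress increase at mid-clay by the 2:1 spreading method:
Δσ = qBL/((B+z)(L+z)) = 218×3.3×3.3/((3.3+5.25)(3.3+5.25)) = 32.475 kPa
Final effective stress: σ'_f = 106 + 32.475 = 138.47 kPa.
σ'_f = 138.47 ≤ σ'_p = 183 kPa, so the clay remains overconsolidated and only the recompression index applies:
S_c = C_r·H/(1+e₀)·log₁₀(σ'_f/σ'_0) = 0.037×6.5/1.99×log₁₀(138.47/106)
    = 0.12085 × 0.11605 = 0.01403 m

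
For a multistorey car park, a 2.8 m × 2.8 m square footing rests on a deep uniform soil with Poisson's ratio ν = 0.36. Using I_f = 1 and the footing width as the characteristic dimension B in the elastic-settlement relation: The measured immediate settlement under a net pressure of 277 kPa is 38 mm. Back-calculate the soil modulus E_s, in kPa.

S_e = q·B·(1−ν²)/E_s · I_f  ⇒  E_s = q·B·(1−ν²)·I_f / S_e.
E_s = 277 × 2.8 × 0.8704 × 1 / 0.038 = 17770 kPa

E_s ≈ 17800 kPa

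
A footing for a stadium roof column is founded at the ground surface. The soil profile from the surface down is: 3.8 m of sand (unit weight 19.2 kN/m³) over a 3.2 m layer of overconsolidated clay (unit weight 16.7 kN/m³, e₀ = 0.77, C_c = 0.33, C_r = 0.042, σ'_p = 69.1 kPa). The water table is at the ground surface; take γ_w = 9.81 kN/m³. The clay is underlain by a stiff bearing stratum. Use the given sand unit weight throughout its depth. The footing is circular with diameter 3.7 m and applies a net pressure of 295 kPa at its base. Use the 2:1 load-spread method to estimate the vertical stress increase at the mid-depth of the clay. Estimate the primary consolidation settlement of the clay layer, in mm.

Mid-depth of clay below the ground surface: z = 3.8 + 3.2/2 = 5.4 m.
Total vertical stress at mid-clay: σ_v = 19.2×3.8 + 16.7×1.6 = 99.68 kPa.
Pore pressure: u = 9.81×(5.4 − 0) = 52.974 kPa.
Initial effective stress: σ'_0 = σ_v − u = 99.68 − 52.974 = 46.706 kPa.
Stress increase at mid-clay by the 2:1 spreading method:
Δσ ≈ qD²/(D+z)² = 295×3.7²/(3.7+5.4)² = 48.769 kPa
Final effective stress: σ'_f = 46.706 + 48.769 = 95.475 kPa.
σ'_f = 95.475 > σ'_p = 69.1 kPa, so the stress path crosses the preconsolidation pressure — recompression up to σ'_p, then virgin compression beyond:
S_c = H/(1+e₀)·[C_r·log₁₀(σ'_p/σ'_0) + C_c·log₁₀(σ'_f/σ'_p)]
    = 3.2/1.77 × [0.042×log₁₀(69.1/46.706) + 0.33×log₁₀(95.475/69.1)]
    = 1.8079 × [0.0071444 + 0.046336] = 0.09669 m

S_c ≈ 96.7 mm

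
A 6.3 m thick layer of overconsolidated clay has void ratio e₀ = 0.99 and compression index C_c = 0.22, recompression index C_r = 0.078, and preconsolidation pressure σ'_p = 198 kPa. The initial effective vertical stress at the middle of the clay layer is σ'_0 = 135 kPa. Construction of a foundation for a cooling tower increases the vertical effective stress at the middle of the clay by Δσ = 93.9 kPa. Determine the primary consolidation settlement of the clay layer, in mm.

Final effective stress: σ'_f = 135 + 93.9 = 228.9 kPa.
σ'_f = 228.9 > σ'_p = 198 kPa, so the stress path crosses the preconsolidation pressure — recompression up to σ'_p, then virgin compression beyond:
S_c = H/(1+e₀)·[C_r·log₁₀(σ'_p/σ'_0) + C_c·log₁₀(σ'_f/σ'_p)]
    = 6.3/1.99 × [0.078×log₁₀(198/135) + 0.22×log₁₀(228.9/198)]
    = 3.1658 × [0.012974 + 0.013856] = 0.08494 m

S_c ≈ 84.9 mm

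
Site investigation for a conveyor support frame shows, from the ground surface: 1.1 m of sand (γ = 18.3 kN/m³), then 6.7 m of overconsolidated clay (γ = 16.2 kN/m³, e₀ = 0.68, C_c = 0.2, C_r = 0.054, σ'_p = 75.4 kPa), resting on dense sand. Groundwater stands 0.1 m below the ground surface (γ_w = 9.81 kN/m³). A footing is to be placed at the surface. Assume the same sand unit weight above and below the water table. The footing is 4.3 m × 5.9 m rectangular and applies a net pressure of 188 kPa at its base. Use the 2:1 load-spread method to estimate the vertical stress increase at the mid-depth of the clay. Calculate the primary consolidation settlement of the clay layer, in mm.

Mid-depth of clay below the ground surface: z = 1.1 + 6.7/2 = 4.45 m.
Total vertical stress at mid-clay: σ_v = 18.3×1.1 + 16.2×3.35 = 74.4 kPa.
Pore pressure: u = 9.81×(4.45 − 0.1) = 42.673 kPa.
Initial effective stress: σ'_0 = σ_v − u = 74.4 − 42.673 = 31.727 kPa.
Stress increase at mid-clay by the 2:1 spreading method:
Δσ = qBL/((B+z)(L+z)) = 188×4.3×5.9/((4.3+4.45)(5.9+4.45)) = 52.666 kPa
Final effective stress: σ'_f = 31.727 + 52.666 = 84.393 kPa.
σ'_f = 84.393 > σ'_p = 75.4 kPa, so the stress path crosses the preconsolidation pressure — recompression up to σ'_p, then virgin compression beyond:
S_c = H/(1+e₀)·[C_r·log₁₀(σ'_p/σ'_0) + C_c·log₁₀(σ'_f/σ'_p)]
    = 6.7/1.68 × [0.054×log₁₀(75.4/31.727) + 0.2×log₁₀(84.393/75.4)]
    = 3.9881 × [0.020301 + 0.009787] = 0.12 m

S_c ≈ 120 mm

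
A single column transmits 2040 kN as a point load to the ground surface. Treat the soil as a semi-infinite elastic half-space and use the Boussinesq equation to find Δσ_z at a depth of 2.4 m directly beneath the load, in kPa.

Boussinesq vertical stress below a point load on an elastic half-space:
Δσ_z = 3P/(2πz²) · [1 + (r/z)²]^(−5/2)
r/z = 0/2.4 = 0; [1+(r/z)²]^(−5/2) = 1.
Δσ_z = 3×2040/(2π×2.4²) × 1 = 169.1 × 1 = 169.1 kPa

Δσ_z ≈ 169 kPa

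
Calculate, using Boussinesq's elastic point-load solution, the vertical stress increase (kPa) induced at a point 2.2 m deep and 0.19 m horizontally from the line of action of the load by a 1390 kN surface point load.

Boussinesq vertical stress below a point load on an elastic half-space:
Δσ_z = 3P/(2πz²) · [1 + (r/z)²]^(−5/2)
r/z = 0.19/2.2 = 0.086364; [1+(r/z)²]^(−5/2) = 0.98159.
Δσ_z = 3×1390/(2π×2.2²) × 0.98159 = 137.12 × 0.98159 = 134.6 kPa

Δσ_z ≈ 135 kPa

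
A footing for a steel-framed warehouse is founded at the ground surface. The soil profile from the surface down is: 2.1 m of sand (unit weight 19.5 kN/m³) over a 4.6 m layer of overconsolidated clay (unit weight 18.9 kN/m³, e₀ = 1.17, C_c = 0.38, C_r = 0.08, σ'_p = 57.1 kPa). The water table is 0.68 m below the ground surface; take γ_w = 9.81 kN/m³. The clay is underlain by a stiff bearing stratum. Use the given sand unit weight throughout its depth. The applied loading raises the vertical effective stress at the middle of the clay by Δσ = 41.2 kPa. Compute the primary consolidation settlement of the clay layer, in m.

S_c ≈ 0.169 m

Mid-depth of clay below the ground surface: z = 2.1 + 4.6/2 = 4.4 m.
Total vertical stress at mid-clay: σ_v = 19.5×2.1 + 18.9×2.3 = 84.42 kPa.
Pore pressure: u = 9.81×(4.4 − 0.68) = 36.493 kPa.
Initial effective stress: σ'_0 = σ_v − u = 84.42 − 36.493 = 47.927 kPa.
Final effective stress: σ'_f = 47.927 + 41.2 = 89.127 kPa.
σ'_f = 89.127 > σ'_p = 57.1 kPa, so the stress path crosses the preconsolidation pressure — recompression up to σ'_p, then virgin compression beyond:
S_c = H/(1+e₀)·[C_r·log₁₀(σ'_p/σ'_0) + C_c·log₁₀(σ'_f/σ'_p)]
    = 4.6/2.17 × [0.08×log₁₀(57.1/47.927) + 0.38×log₁₀(89.127/57.1)]
    = 2.1198 × [0.0060845 + 0.073482] = 0.1687 m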